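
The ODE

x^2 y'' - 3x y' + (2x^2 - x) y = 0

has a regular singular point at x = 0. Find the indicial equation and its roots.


Divide by x^2 to reach normal form y'' + P_1(x) y' + P_2(x) y = 0 with P_1(x) = -3/x and P_2(x) = 2 - 1/x.
x = 0 is a singular point because the y'-coefficient -3/x has a pole at x = 0 and the y-coefficient 2 - 1/x has a pole at x = 0.
It is a regular singular point because x P_1(x) = p(x) = -3 and x^2 P_2(x) = q(x) = 2x^2 - x are polynomials, hence analytic at x = 0.
p(0) = -3,  q(0) = 0.
Indicial equation: r(r-1) + p(0) r + q(0) = 0, i.e. r^2 + (p(0) - 1) r + q(0) = 0, i.e. r^2 - 4 r = 0.
Discriminant: (-4)^2 - 4(0) = 16, so r = (4 ± 4)/2.
Solving: r_1 = 4, r_2 = 0.

indicial: r^2 - 4 r = 0; roots r_1 = 4, r_2 = 0


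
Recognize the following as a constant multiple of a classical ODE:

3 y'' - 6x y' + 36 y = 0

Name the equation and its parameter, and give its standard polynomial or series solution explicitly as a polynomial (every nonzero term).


All three coefficients share the factor 3; dividing through by 3 gives  y'' - 2x y' + 12 y = 0.
This matches the Hermite equation y'' - 2x y' + 2n y = 0 with 2n = 12, so n = 6; the polynomial solution is H_6(x).
With y = sum_k a_k x^k, matching x^k gives (k+2)(k+1) a_{k+2} = 2(k - n) a_k = 2(k - 6) a_k. The right side vanishes at k = 6, so the series with the parity of 6 terminates at degree 6.
Standard normalization: leading coefficient of H_n is 2^n, so a_6 = 2^6 = 64. Work downward with a_k = (k+1)(k+2) a_{k+2} / (2(k - n)):
  a_4 = (5)(6)(64) / (2(4 - 6)) = 1920/(-4) = -480
  a_2 = (3)(4)(-480) / (2(2 - 6)) = -5760/(-8) = 720
  a_0 = (1)(2)(720) / (2(0 - 6)) = 1440/(-12) = -120
Hence H_6(x) = 64 x^6 - 480 x^4 + 720 x^2 - 120.

H_6(x); series = 64 x^6 - 480 x^4 + 720 x^2 - 120


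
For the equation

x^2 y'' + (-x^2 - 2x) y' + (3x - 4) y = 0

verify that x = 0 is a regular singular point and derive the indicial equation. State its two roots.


Divide by x^2 to reach normal form y'' + P_1(x) y' + P_2(x) y = 0 with P_1(x) = -1 - 2/x and P_2(x) = 3/x - 4/x^2.
x = 0 is a singular point because the y'-coefficient -1 - 2/x has a pole at x = 0 and the y-coefficient 3/x - 4/x^2 has a pole at x = 0.
It is a regular singular point because x P_1(x) = p(x) = -x - 2 and x^2 P_2(x) = q(x) = 3x - 4 are polynomials, hence analytic at x = 0.
p(0) = -2,  q(0) = -4.
Indicial equation: r(r-1) + p(0) r + q(0) = 0, i.e. r^2 + (p(0) - 1) r + q(0) = 0, i.e. r^2 - 3 r - 4 = 0.
Discriminant: (-3)^2 - 4(-4) = 25, so r = (3 ± 5)/2.
Solving: r_1 = 4, r_2 = -1.

indicial: r^2 - 3 r - 4 = 0; roots r_1 = 4, r_2 = -1


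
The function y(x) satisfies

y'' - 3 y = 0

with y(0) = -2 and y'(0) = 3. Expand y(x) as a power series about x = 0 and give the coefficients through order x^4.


Ansatz: y(x) = sum_{n>=0} a_n x^n, so y'(x) = sum_{n>=1} n a_n x^(n-1) and y''(x) = sum_{n>=2} n(n-1) a_n x^(n-2).
Substitute into P(x) y'' + Q(x) y' + R(x) y = 0 with P(x) = 1, Q(x) = 0, R(x) = -3, and match powers of x.
Initial conditions: a_0 = -2, a_1 = 3.
Setting the coefficient of each power of x to zero and solving order by order (substituting the coefficients already found):
  x^0: 2 a_2 - 3 a_0 = 0  ->  2 a_2 = 3 a_0 = -6  ->  a_2 = -3
  x^1: 6 a_3 - 3 a_1 = 0  ->  6 a_3 = 3 a_1 = 9  ->  a_3 = 3/2
  x^2: 12 a_4 - 3 a_2 = 0  ->  12 a_4 = 3 a_2 = -9  ->  a_4 = -3/4
Truncated series: y(x) = -2 + 3 x - 3 x^2 + (3/2) x^3 - (3/4) x^4 + O(x^5).

a_0 = -2; a_1 = 3; a_2 = -3; a_3 = 3/2; a_4 = -3/4


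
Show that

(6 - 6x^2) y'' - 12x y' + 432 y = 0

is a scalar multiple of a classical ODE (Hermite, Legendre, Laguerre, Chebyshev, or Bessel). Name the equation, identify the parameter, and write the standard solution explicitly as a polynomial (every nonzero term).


All three coefficients share the factor 6; dividing through by 6 gives  (1 - x^2) y'' - 2x y' + 72 y = 0.
This matches the Legendre equation (1 - x^2) y'' - 2x y' + n(n+1) y = 0 (note the -2x y' term) with n(n+1) = 72, so n = 8; the polynomial solution is P_8(x).
With y = sum_k a_k x^k, matching x^k gives (k+2)(k+1) a_{k+2} = [k(k+1) - n(n+1)] a_k = (k - 8)(k + 9) a_k. The right side vanishes at k = 8, so the series with the parity of 8 terminates at degree 8.
Standard normalization (P_n(1) = 1): leading coefficient (2n)!/(2^n (n!)^2) = 20922789888000/(256*1625702400) = 6435/128, so a_8 = 6435/128. Work downward with a_k = (k+1)(k+2) a_{k+2} / ((k - 8)(k + 9)):
  a_6 = (7)(8)(6435/128) / ((6 - 8)(6 + 9)) = (45045/16)/(-30) = -3003/32
  a_4 = (5)(6)(-3003/32) / ((4 - 8)(4 + 9)) = (-45045/16)/(-52) = 3465/64
  a_2 = (3)(4)(3465/64) / ((2 - 8)(2 + 9)) = (10395/16)/(-66) = -315/32
  a_0 = (1)(2)(-315/32) / ((0 - 8)(0 + 9)) = (-315/16)/(-72) = 35/128
Hence P_8(x) = 6435 x^8/128 - 3003 x^6/32 + 3465 x^4/64 - 315 x^2/32 + 35/128.

P_8(x); series = 6435 x^8/128 - 3003 x^6/32 + 3465 x^4/64 - 315 x^2/32 + 35/128


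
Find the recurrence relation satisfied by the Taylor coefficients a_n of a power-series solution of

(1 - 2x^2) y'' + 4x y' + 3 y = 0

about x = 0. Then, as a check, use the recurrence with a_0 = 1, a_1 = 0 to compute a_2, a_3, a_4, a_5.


Substitute y = sum_n a_n x^n.
(1 - 2 x^2) y'' contributes (n+2)(n+1) a_{n+2} - 2 n(n-1) a_n at x^n.
4 x y'(x) contributes 4 n a_n at x^n.
3 y(x) contributes 3 a_n at x^n.
Matching x^n: (n+2)(n+1) a_{n+2} + (-2 n(n-1) + 4 n + 3) a_n = 0.
Thus a_{n+2} = (2 n(n-1) - 4 n - 3) / ((n+1)(n+2)) * a_n.

Check with a_0 = 1, a_1 = 0 (apply the recurrence for n = 0, 1, 2, 3): a_0 = 1, a_1 = 0, a_2 = -3/2, a_3 = 0, a_4 = 7/8, a_5 = 0.

a_(n+2) = (2 n(n-1) - 4 n - 3) / ((n+1)(n+2)) * a_n; check: a_0 = 1, a_1 = 0, a_2 = -3/2, a_3 = 0, a_4 = 7/8, a_5 = 0


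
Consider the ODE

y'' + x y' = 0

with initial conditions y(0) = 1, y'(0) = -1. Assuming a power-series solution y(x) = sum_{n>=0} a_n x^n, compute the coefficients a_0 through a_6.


Ansatz: y(x) = sum_{n>=0} a_n x^n, so y'(x) = sum_{n>=1} n a_n x^(n-1) and y''(x) = sum_{n>=2} n(n-1) a_n x^(n-2).
Substitute into P(x) y'' + Q(x) y' + R(x) y = 0 with P(x) = 1, Q(x) = x, R(x) = 0, and match powers of x.
Initial conditions: a_0 = 1, a_1 = -1.
Setting the coefficient of each power of x to zero and solving order by order (substituting the coefficients already found):
  x^0: 2 a_2 = 0  ->  a_2 = 0
  x^1: 6 a_3 + a_1 = 0  ->  6 a_3 = -a_1 = 1  ->  a_3 = 1/6
  x^2: 12 a_4 + 2 a_2 = 0  ->  12 a_4 = -2 a_2 = 0  ->  a_4 = 0
  x^3: 20 a_5 + 3 a_3 = 0  ->  20 a_5 = -3 a_3 = -1/2  ->  a_5 = -1/40
  x^4: 30 a_6 + 4 a_4 = 0  ->  30 a_6 = -4 a_4 = 0  ->  a_6 = 0
Truncated series: y(x) = 1 - x + (1/6) x^3 - (1/40) x^5 + O(x^7).

a_0 = 1; a_1 = -1; a_2 = 0; a_3 = 1/6; a_4 = 0; a_5 = -1/40; a_6 = 0


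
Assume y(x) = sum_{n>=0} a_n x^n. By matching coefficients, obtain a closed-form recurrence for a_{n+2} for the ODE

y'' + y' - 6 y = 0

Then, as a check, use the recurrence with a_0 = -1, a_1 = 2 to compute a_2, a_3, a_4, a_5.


Substitute y = sum_n a_n x^n.
y''(x) has coefficient (n+2)(n+1) a_{n+2} at x^n;
y'(x) has coefficient (n+1) a_{n+1} at x^n;
-6 y(x) has coefficient -6 a_n at x^n.
Matching x^n: (n+2)(n+1) a_{n+2} + (n+1) a_{n+1} - 6 a_n = 0.
Thus a_{n+2} = [-(n+1) a_{n+1} + 6 a_n] / ((n+1)(n+2)).

Check with a_0 = -1, a_1 = 2 (apply the recurrence for n = 0, 1, 2, 3): a_0 = -1, a_1 = 2, a_2 = -4, a_3 = 10/3, a_4 = -17/6, a_5 = 47/30.

a_(n+2) = [-(n+1) a_(n+1) + 6 a_n] / ((n+1)(n+2)); check: a_0 = -1, a_1 = 2, a_2 = -4, a_3 = 10/3, a_4 = -17/6, a_5 = 47/30


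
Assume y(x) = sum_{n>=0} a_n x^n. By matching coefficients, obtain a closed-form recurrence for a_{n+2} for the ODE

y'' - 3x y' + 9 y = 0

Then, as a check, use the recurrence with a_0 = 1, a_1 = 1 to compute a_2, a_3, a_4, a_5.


Substitute y = sum_n a_n x^n.
y''(x) has coefficient (n+2)(n+1) a_{n+2} at x^n;
-3 x y'(x) has coefficient -3 n a_n at x^n (shift);
9 y(x) has coefficient 9 a_n at x^n.
Matching x^n: (n+2)(n+1) a_{n+2} + (-3n + 9) a_n = 0.
Thus a_{n+2} = (3n - 9) / ((n+1)(n+2)) * a_n.

Check with a_0 = 1, a_1 = 1 (apply the recurrence for n = 0, 1, 2, 3): a_0 = 1, a_1 = 1, a_2 = -9/2, a_3 = -1, a_4 = 9/8, a_5 = 0.

a_(n+2) = (3n - 9) / ((n+1)(n+2)) * a_n; check: a_0 = 1, a_1 = 1, a_2 = -9/2, a_3 = -1, a_4 = 9/8, a_5 = 0


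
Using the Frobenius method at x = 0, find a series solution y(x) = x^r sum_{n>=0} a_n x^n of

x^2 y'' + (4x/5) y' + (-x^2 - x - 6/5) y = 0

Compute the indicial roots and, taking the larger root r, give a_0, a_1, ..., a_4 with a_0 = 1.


Write in Frobenius form y'' + (p(x)/x) y' + (q(x)/x^2) y = 0:
  p(x) = 4/5,  q(x) = -x^2 - x - 6/5.
Indicial equation: r(r-1) + (4/5) r + (-6/5) = 0 -> roots r_1 = 6/5, r_2 = -1.
Take r = r_1 = 6/5. Let y(x) = x^r sum_{n>=0} a_n x^n with a_0 = 1.
Substitute y = x^r sum a_n x^n and match x^{r+n}. The recurrence is
  D(n) a_n - 1 a_{n-1} - 1 a_{n-2} = 0,  where D(n) = (r+n)(r+n-1) + (4/5)(r+n) + (-6/5).
  a_n = [1 a_{n-1} + 1 a_{n-2}] / D(n).
Since the indicial polynomial factors as (r - r_1)(r - r_2), D(n) = (r_1 + n - r_1)(r_1 + n - r_2) = n(n + 11/5).
Evaluating step by step (a_0 = 1):
  n = 1: D(1) = 1(1 + 11/5) = 16/5; numerator = 1(1) = 1; a_1 = (1)/(16/5) = 5/16
  n = 2: D(2) = 2(2 + 11/5) = 42/5; numerator = 1(5/16) + 1(1) = 21/16; a_2 = (21/16)/(42/5) = 5/32
  n = 3: D(3) = 3(3 + 11/5) = 78/5; numerator = 1(5/32) + 1(5/16) = 15/32; a_3 = (15/32)/(78/5) = 25/832
  n = 4: D(4) = 4(4 + 11/5) = 124/5; numerator = 1(25/832) + 1(5/32) = 155/832; a_4 = (155/832)/(124/5) = 25/3328

r = 6/5; a_0 = 1; a_1 = 5/16; a_2 = 5/32; a_3 = 25/832; a_4 = 25/3328


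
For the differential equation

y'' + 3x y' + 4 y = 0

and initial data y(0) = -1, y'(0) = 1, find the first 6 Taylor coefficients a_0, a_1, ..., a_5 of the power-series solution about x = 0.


Ansatz: y(x) = sum_{n>=0} a_n x^n, so y'(x) = sum_{n>=1} n a_n x^(n-1) and y''(x) = sum_{n>=2} n(n-1) a_n x^(n-2).
Substitute into P(x) y'' + Q(x) y' + R(x) y = 0 with P(x) = 1, Q(x) = 3x, R(x) = 4, and match powers of x.
Initial conditions: a_0 = -1, a_1 = 1.
Setting the coefficient of each power of x to zero and solving order by order (substituting the coefficients already found):
  x^0: 2 a_2 + 4 a_0 = 0  ->  2 a_2 = -4 a_0 = 4  ->  a_2 = 2
  x^1: 6 a_3 + 7 a_1 = 0  ->  6 a_3 = -7 a_1 = -7  ->  a_3 = -7/6
  x^2: 12 a_4 + 10 a_2 = 0  ->  12 a_4 = -10 a_2 = -20  ->  a_4 = -5/3
  x^3: 20 a_5 + 13 a_3 = 0  ->  20 a_5 = -13 a_3 = 91/6  ->  a_5 = 91/120
Truncated series: y(x) = -1 + x + 2 x^2 - (7/6) x^3 - (5/3) x^4 + (91/120) x^5 + O(x^6).

a_0 = -1; a_1 = 1; a_2 = 2; a_3 = -7/6; a_4 = -5/3; a_5 = 91/120


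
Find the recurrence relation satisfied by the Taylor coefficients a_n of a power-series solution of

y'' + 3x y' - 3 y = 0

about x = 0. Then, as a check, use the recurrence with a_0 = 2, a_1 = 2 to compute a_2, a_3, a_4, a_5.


Substitute y = sum_n a_n x^n.
y''(x) has coefficient (n+2)(n+1) a_{n+2} at x^n;
3 x y'(x) has coefficient 3 n a_n at x^n (shift);
-3 y(x) has coefficient -3 a_n at x^n.
Matching x^n: (n+2)(n+1) a_{n+2} + (3n - 3) a_n = 0.
Thus a_{n+2} = (-3n + 3) / ((n+1)(n+2)) * a_n.

Check with a_0 = 2, a_1 = 2 (apply the recurrence for n = 0, 1, 2, 3): a_0 = 2, a_1 = 2, a_2 = 3, a_3 = 0, a_4 = -3/4, a_5 = 0.

a_(n+2) = (-3n + 3) / ((n+1)(n+2)) * a_n; check: a_0 = 2, a_1 = 2, a_2 = 3, a_3 = 0, a_4 = -3/4, a_5 = 0


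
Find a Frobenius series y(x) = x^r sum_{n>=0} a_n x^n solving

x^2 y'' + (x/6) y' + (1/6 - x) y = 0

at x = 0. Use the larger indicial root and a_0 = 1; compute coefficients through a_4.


Write in Frobenius form y'' + (p(x)/x) y' + (q(x)/x^2) y = 0:
  p(x) = 1/6,  q(x) = 1/6 - x.
Indicial equation: r(r-1) + (1/6) r + (1/6) = 0 -> roots r_1 = 1/2, r_2 = 1/3.
Take r = r_1 = 1/2. Let y(x) = x^r sum_{n>=0} a_n x^n with a_0 = 1.
Substitute y = x^r sum a_n x^n and match x^{r+n}. The recurrence is
  D(n) a_n - 1 a_{n-1} = 0,  where D(n) = (r+n)(r+n-1) + (1/6)(r+n) + (1/6).
  a_n = 1 / D(n) * a_{n-1}.
Since the indicial polynomial factors as (r - r_1)(r - r_2), D(n) = (r_1 + n - r_1)(r_1 + n - r_2) = n(n + 1/6).
Evaluating step by step (a_0 = 1):
  n = 1: D(1) = 1(1 + 1/6) = 7/6; numerator = 1(1) = 1; a_1 = (1)/(7/6) = 6/7
  n = 2: D(2) = 2(2 + 1/6) = 13/3; numerator = 1(6/7) = 6/7; a_2 = (6/7)/(13/3) = 18/91
  n = 3: D(3) = 3(3 + 1/6) = 19/2; numerator = 1(18/91) = 18/91; a_3 = (18/91)/(19/2) = 36/1729
  n = 4: D(4) = 4(4 + 1/6) = 50/3; numerator = 1(36/1729) = 36/1729; a_4 = (36/1729)/(50/3) = 54/43225

r = 1/2; a_0 = 1; a_1 = 6/7; a_2 = 18/91; a_3 = 36/1729; a_4 = 54/43225


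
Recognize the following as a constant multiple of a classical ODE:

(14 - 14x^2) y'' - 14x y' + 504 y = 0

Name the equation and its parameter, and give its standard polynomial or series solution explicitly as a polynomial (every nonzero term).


All three coefficients share the factor 14; dividing through by 14 gives  (1 - x^2) y'' - x y' + 36 y = 0.
This matches the Chebyshev equation (1 - x^2) y'' - x y' + n^2 y = 0 (note the -x y' term, not -2x y') with n^2 = 36, so n = 6; the polynomial solution is T_6(x).
With y = sum_k a_k x^k, matching x^k gives (k+2)(k+1) a_{k+2} = (k^2 - n^2) a_k = (k - 6)(k + 6) a_k. The right side vanishes at k = 6, so the series with the parity of 6 terminates at degree 6.
Standard normalization: leading coefficient of T_n is 2^(n-1), so a_6 = 2^5 = 32. Work downward with a_k = (k+1)(k+2) a_{k+2} / ((k - 6)(k + 6)):
  a_4 = (5)(6)(32) / ((4 - 6)(4 + 6)) = 960/(-20) = -48
  a_2 = (3)(4)(-48) / ((2 - 6)(2 + 6)) = -576/(-32) = 18
  a_0 = (1)(2)(18) / ((0 - 6)(0 + 6)) = 36/(-36) = -1
Hence T_6(x) = 32 x^6 - 48 x^4 + 18 x^2 - 1.

T_6(x); series = 32 x^6 - 48 x^4 + 18 x^2 - 1


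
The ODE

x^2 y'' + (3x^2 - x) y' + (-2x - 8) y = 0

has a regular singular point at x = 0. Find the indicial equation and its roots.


Divide by x^2 to reach normal form y'' + P_1(x) y' + P_2(x) y = 0 with P_1(x) = 3 - 1/x and P_2(x) = -2/x - 8/x^2.
x = 0 is a singular point because the y'-coefficient 3 - 1/x has a pole at x = 0 and the y-coefficient -2/x - 8/x^2 has a pole at x = 0.
It is a regular singular point because x P_1(x) = p(x) = 3x - 1 and x^2 P_2(x) = q(x) = -2x - 8 are polynomials, hence analytic at x = 0.
p(0) = -1,  q(0) = -8.
Indicial equation: r(r-1) + p(0) r + q(0) = 0, i.e. r^2 + (p(0) - 1) r + q(0) = 0, i.e. r^2 - 2 r - 8 = 0.
Discriminant: (-2)^2 - 4(-8) = 36, so r = (2 ± 6)/2.
Solving: r_1 = 4, r_2 = -2.

indicial: r^2 - 2 r - 8 = 0; roots r_1 = 4, r_2 = -2


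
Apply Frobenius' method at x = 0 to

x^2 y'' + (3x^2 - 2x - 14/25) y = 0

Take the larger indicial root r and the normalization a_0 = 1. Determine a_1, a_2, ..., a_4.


Write in Frobenius form y'' + (p(x)/x) y' + (q(x)/x^2) y = 0:
  p(x) = 0,  q(x) = 3x^2 - 2x - 14/25.
Indicial equation: r(r-1) + (0) r + (-14/25) = 0 -> roots r_1 = 7/5, r_2 = -2/5.
Take r = r_1 = 7/5. Let y(x) = x^r sum_{n>=0} a_n x^n with a_0 = 1.
Substitute y = x^r sum a_n x^n and match x^{r+n}. The recurrence is
  D(n) a_n - 2 a_{n-1} + 3 a_{n-2} = 0,  where D(n) = (r+n)(r+n-1) + (0)(r+n) + (-14/25).
  a_n = [2 a_{n-1} - 3 a_{n-2}] / D(n).
Since the indicial polynomial factors as (r - r_1)(r - r_2), D(n) = (r_1 + n - r_1)(r_1 + n - r_2) = n(n + 9/5).
Evaluating step by step (a_0 = 1):
  n = 1: D(1) = 1(1 + 9/5) = 14/5; numerator = 2(1) = 2; a_1 = (2)/(14/5) = 5/7
  n = 2: D(2) = 2(2 + 9/5) = 38/5; numerator = 2(5/7) - 3(1) = -11/7; a_2 = (-11/7)/(38/5) = -55/266
  n = 3: D(3) = 3(3 + 9/5) = 72/5; numerator = 2(-55/266) - 3(5/7) = -340/133; a_3 = (-340/133)/(72/5) = -425/2394
  n = 4: D(4) = 4(4 + 9/5) = 116/5; numerator = 2(-425/2394) - 3(-55/266) = 635/2394; a_4 = (635/2394)/(116/5) = 3175/277704

r = 7/5; a_0 = 1; a_1 = 5/7; a_2 = -55/266; a_3 = -425/2394; a_4 = 3175/277704


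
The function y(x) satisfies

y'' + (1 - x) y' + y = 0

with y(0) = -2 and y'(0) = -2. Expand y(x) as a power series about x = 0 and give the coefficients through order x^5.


Ansatz: y(x) = sum_{n>=0} a_n x^n, so y'(x) = sum_{n>=1} n a_n x^(n-1) and y''(x) = sum_{n>=2} n(n-1) a_n x^(n-2).
Substitute into P(x) y'' + Q(x) y' + R(x) y = 0 with P(x) = 1, Q(x) = 1 - x, R(x) = 1, and match powers of x.
Initial conditions: a_0 = -2, a_1 = -2.
Setting the coefficient of each power of x to zero and solving order by order (substituting the coefficients already found):
  x^0: 2 a_2 + a_1 + a_0 = 0  ->  2 a_2 = -a_1 - a_0 = 4  ->  a_2 = 2
  x^1: 6 a_3 + 2 a_2 = 0  ->  6 a_3 = -2 a_2 = -4  ->  a_3 = -2/3
  x^2: 12 a_4 + 3 a_3 - a_2 = 0  ->  12 a_4 = -3 a_3 + a_2 = 4  ->  a_4 = 1/3
  x^3: 20 a_5 + 4 a_4 - 2 a_3 = 0  ->  20 a_5 = -4 a_4 + 2 a_3 = -8/3  ->  a_5 = -2/15
Truncated series: y(x) = -2 - 2 x + 2 x^2 - (2/3) x^3 + (1/3) x^4 - (2/15) x^5 + O(x^6).

a_0 = -2; a_1 = -2; a_2 = 2; a_3 = -2/3; a_4 = 1/3; a_5 = -2/15


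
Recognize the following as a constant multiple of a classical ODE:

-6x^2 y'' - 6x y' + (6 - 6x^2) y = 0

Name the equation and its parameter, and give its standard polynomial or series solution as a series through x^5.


All three coefficients share the factor -6; dividing through by -6 gives  x^2 y'' + x y' + (x^2 - 1) y = 0.
This matches the Bessel equation x^2 y'' + x y' + (x^2 - nu^2) y = 0 with nu^2 = 1, so nu = 1; the solution bounded at x = 0 is J_1(x).
Frobenius at x = 0: indicial roots ±nu; for r = nu the recurrence k(k + 2nu) c_k = -c_{k-2} gives the standard series J_nu(x) = sum_{k>=0} (-1)^k / (k! (k+nu)!) (x/2)^(2k+nu). Evaluate the first 3 terms:
  k = 0: (-1)^0 / (0! * 1! * 2^1) x^1 = 1/(1*1*2) x^1 = (1/2) x^1
  k = 1: (-1)^1 / (1! * 2! * 2^3) x^3 = -1/(1*2*8) x^3 = (-1/16) x^3
  k = 2: (-1)^2 / (2! * 3! * 2^5) x^5 = 1/(2*6*32) x^5 = (1/384) x^5
Hence J_1(x) = x^5/384 - x^3/16 + x/2 + ....

J_1(x); series = x^5/384 - x^3/16 + x/2


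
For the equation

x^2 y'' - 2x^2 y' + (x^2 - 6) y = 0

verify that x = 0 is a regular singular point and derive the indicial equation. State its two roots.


Divide by x^2 to reach normal form y'' + P_1(x) y' + P_2(x) y = 0 with P_1(x) = -2 and P_2(x) = 1 - 6/x^2.
x = 0 is a singular point because the y-coefficient 1 - 6/x^2 has a pole at x = 0.
It is a regular singular point because x P_1(x) = p(x) = -2x and x^2 P_2(x) = q(x) = x^2 - 6 are polynomials, hence analytic at x = 0.
p(0) = 0,  q(0) = -6.
Indicial equation: r(r-1) + p(0) r + q(0) = 0, i.e. r^2 + (p(0) - 1) r + q(0) = 0, i.e. r^2 - 1 r - 6 = 0.
Discriminant: (-1)^2 - 4(-6) = 25, so r = (1 ± 5)/2.
Solving: r_1 = 3, r_2 = -2.

indicial: r^2 - 1 r - 6 = 0; roots r_1 = 3, r_2 = -2


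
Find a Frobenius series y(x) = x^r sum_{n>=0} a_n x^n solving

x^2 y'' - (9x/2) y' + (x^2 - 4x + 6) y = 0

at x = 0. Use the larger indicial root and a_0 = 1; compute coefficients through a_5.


Write in Frobenius form y'' + (p(x)/x) y' + (q(x)/x^2) y = 0:
  p(x) = -9/2,  q(x) = x^2 - 4x + 6.
Indicial equation: r(r-1) + (-9/2) r + (6) = 0 -> roots r_1 = 4, r_2 = 3/2.
Take r = r_1 = 4. Let y(x) = x^r sum_{n>=0} a_n x^n with a_0 = 1.
Substitute y = x^r sum a_n x^n and match x^{r+n}. The recurrence is
  D(n) a_n - 4 a_{n-1} + 1 a_{n-2} = 0,  where D(n) = (r+n)(r+n-1) + (-9/2)(r+n) + (6).
  a_n = [4 a_{n-1} - 1 a_{n-2}] / D(n).
Since the indicial polynomial factors as (r - r_1)(r - r_2), D(n) = (r_1 + n - r_1)(r_1 + n - r_2) = n(n + 5/2).
Evaluating step by step (a_0 = 1):
  n = 1: D(1) = 1(1 + 5/2) = 7/2; numerator = 4(1) = 4; a_1 = (4)/(7/2) = 8/7
  n = 2: D(2) = 2(2 + 5/2) = 9; numerator = 4(8/7) - 1(1) = 25/7; a_2 = (25/7)/(9) = 25/63
  n = 3: D(3) = 3(3 + 5/2) = 33/2; numerator = 4(25/63) - 1(8/7) = 4/9; a_3 = (4/9)/(33/2) = 8/297
  n = 4: D(4) = 4(4 + 5/2) = 26; numerator = 4(8/297) - 1(25/63) = -601/2079; a_4 = (-601/2079)/(26) = -601/54054
  n = 5: D(5) = 5(5 + 5/2) = 75/2; numerator = 4(-601/54054) - 1(8/297) = -1930/27027; a_5 = (-1930/27027)/(75/2) = -772/405405

r = 4; a_0 = 1; a_1 = 8/7; a_2 = 25/63; a_3 = 8/297; a_4 = -601/54054; a_5 = -772/405405


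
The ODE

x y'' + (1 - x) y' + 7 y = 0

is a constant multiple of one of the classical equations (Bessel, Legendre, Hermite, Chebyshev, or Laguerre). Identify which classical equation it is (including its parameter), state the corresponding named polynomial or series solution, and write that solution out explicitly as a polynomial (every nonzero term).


The equation is already in a standard form:  x y'' + (1 - x) y' + 7 y = 0.
This matches the Laguerre equation x y'' + (1 - x) y' + n y = 0 with n = 7; the polynomial solution is L_7(x).
With y = sum_k a_k x^k, matching x^k gives (k+1)k a_{k+1} + (k+1) a_{k+1} - k a_k + n a_k = 0, i.e. (k+1)^2 a_{k+1} = (k - n) a_k = (k - 7) a_k. The right side vanishes at k = 7, so the series terminates at degree 7.
Standard normalization L_n(0) = 1 gives a_0 = 1. Work upward with a_{k+1} = (k - 7) a_k / (k+1)^2:
  a_1 = (0 - 7)(1) / 1^2 = -7/1 = -7
  a_2 = (1 - 7)(-7) / 2^2 = 42/4 = 21/2
  a_3 = (2 - 7)(21/2) / 3^2 = (-105/2)/9 = -35/6
  a_4 = (3 - 7)(-35/6) / 4^2 = (70/3)/16 = 35/24
  a_5 = (4 - 7)(35/24) / 5^2 = (-35/8)/25 = -7/40
  a_6 = (5 - 7)(-7/40) / 6^2 = (7/20)/36 = 7/720
  a_7 = (6 - 7)(7/720) / 7^2 = (-7/720)/49 = -1/5040
Hence L_7(x) = -x^7/5040 + 7 x^6/720 - 7 x^5/40 + 35 x^4/24 - 35 x^3/6 + 21 x^2/2 - 7 x + 1.

L_7(x); series = -x^7/5040 + 7 x^6/720 - 7 x^5/40 + 35 x^4/24 - 35 x^3/6 + 21 x^2/2 - 7 x + 1


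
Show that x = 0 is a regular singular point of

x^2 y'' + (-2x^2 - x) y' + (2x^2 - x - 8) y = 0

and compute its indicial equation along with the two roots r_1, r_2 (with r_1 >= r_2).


Divide by x^2 to reach normal form y'' + P_1(x) y' + P_2(x) y = 0 with P_1(x) = -2 - 1/x and P_2(x) = 2 - 1/x - 8/x^2.
x = 0 is a singular point because the y'-coefficient -2 - 1/x has a pole at x = 0 and the y-coefficient 2 - 1/x - 8/x^2 has a pole at x = 0.
It is a regular singular point because x P_1(x) = p(x) = -2x - 1 and x^2 P_2(x) = q(x) = 2x^2 - x - 8 are polynomials, hence analytic at x = 0.
p(0) = -1,  q(0) = -8.
Indicial equation: r(r-1) + p(0) r + q(0) = 0, i.e. r^2 + (p(0) - 1) r + q(0) = 0, i.e. r^2 - 2 r - 8 = 0.
Discriminant: (-2)^2 - 4(-8) = 36, so r = (2 ± 6)/2.
Solving: r_1 = 4, r_2 = -2.

indicial: r^2 - 2 r - 8 = 0; roots r_1 = 4, r_2 = -2


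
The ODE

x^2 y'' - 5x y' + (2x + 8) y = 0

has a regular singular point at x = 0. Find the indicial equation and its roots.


Divide by x^2 to reach normal form y'' + P_1(x) y' + P_2(x) y = 0 with P_1(x) = -5/x and P_2(x) = 2/x + 8/x^2.
x = 0 is a singular point because the y'-coefficient -5/x has a pole at x = 0 and the y-coefficient 2/x + 8/x^2 has a pole at x = 0.
It is a regular singular point because x P_1(x) = p(x) = -5 and x^2 P_2(x) = q(x) = 2x + 8 are polynomials, hence analytic at x = 0.
p(0) = -5,  q(0) = 8.
Indicial equation: r(r-1) + p(0) r + q(0) = 0, i.e. r^2 + (p(0) - 1) r + q(0) = 0, i.e. r^2 - 6 r + 8 = 0.
Discriminant: (-6)^2 - 4(8) = 4, so r = (6 ± 2)/2.
Solving: r_1 = 4, r_2 = 2.

indicial: r^2 - 6 r + 8 = 0; roots r_1 = 4, r_2 = 2


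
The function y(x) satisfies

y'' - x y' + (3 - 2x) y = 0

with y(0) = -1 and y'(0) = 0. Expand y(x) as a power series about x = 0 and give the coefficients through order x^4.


Ansatz: y(x) = sum_{n>=0} a_n x^n, so y'(x) = sum_{n>=1} n a_n x^(n-1) and y''(x) = sum_{n>=2} n(n-1) a_n x^(n-2).
Substitute into P(x) y'' + Q(x) y' + R(x) y = 0 with P(x) = 1, Q(x) = -x, R(x) = 3 - 2x, and match powers of x.
Initial conditions: a_0 = -1, a_1 = 0.
Setting the coefficient of each power of x to zero and solving order by order (substituting the coefficients already found):
  x^0: 2 a_2 + 3 a_0 = 0  ->  2 a_2 = -3 a_0 = 3  ->  a_2 = 3/2
  x^1: 6 a_3 + 2 a_1 - 2 a_0 = 0  ->  6 a_3 = -2 a_1 + 2 a_0 = -2  ->  a_3 = -1/3
  x^2: 12 a_4 + a_2 - 2 a_1 = 0  ->  12 a_4 = -a_2 + 2 a_1 = -3/2  ->  a_4 = -1/8
Truncated series: y(x) = -1 + (3/2) x^2 - (1/3) x^3 - (1/8) x^4 + O(x^5).

a_0 = -1; a_1 = 0; a_2 = 3/2; a_3 = -1/3; a_4 = -1/8


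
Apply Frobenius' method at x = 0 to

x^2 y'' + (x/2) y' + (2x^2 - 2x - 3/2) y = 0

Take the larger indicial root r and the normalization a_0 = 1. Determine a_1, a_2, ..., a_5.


Write in Frobenius form y'' + (p(x)/x) y' + (q(x)/x^2) y = 0:
  p(x) = 1/2,  q(x) = 2x^2 - 2x - 3/2.
Indicial equation: r(r-1) + (1/2) r + (-3/2) = 0 -> roots r_1 = 3/2, r_2 = -1.
Take r = r_1 = 3/2. Let y(x) = x^r sum_{n>=0} a_n x^n with a_0 = 1.
Substitute y = x^r sum a_n x^n and match x^{r+n}. The recurrence is
  D(n) a_n - 2 a_{n-1} + 2 a_{n-2} = 0,  where D(n) = (r+n)(r+n-1) + (1/2)(r+n) + (-3/2).
  a_n = [2 a_{n-1} - 2 a_{n-2}] / D(n).
Since the indicial polynomial factors as (r - r_1)(r - r_2), D(n) = (r_1 + n - r_1)(r_1 + n - r_2) = n(n + 5/2).
Evaluating step by step (a_0 = 1):
  n = 1: D(1) = 1(1 + 5/2) = 7/2; numerator = 2(1) = 2; a_1 = (2)/(7/2) = 4/7
  n = 2: D(2) = 2(2 + 5/2) = 9; numerator = 2(4/7) - 2(1) = -6/7; a_2 = (-6/7)/(9) = -2/21
  n = 3: D(3) = 3(3 + 5/2) = 33/2; numerator = 2(-2/21) - 2(4/7) = -4/3; a_3 = (-4/3)/(33/2) = -8/99
  n = 4: D(4) = 4(4 + 5/2) = 26; numerator = 2(-8/99) - 2(-2/21) = 20/693; a_4 = (20/693)/(26) = 10/9009
  n = 5: D(5) = 5(5 + 5/2) = 75/2; numerator = 2(10/9009) - 2(-8/99) = 164/1001; a_5 = (164/1001)/(75/2) = 328/75075

r = 3/2; a_0 = 1; a_1 = 4/7; a_2 = -2/21; a_3 = -8/99; a_4 = 10/9009; a_5 = 328/75075


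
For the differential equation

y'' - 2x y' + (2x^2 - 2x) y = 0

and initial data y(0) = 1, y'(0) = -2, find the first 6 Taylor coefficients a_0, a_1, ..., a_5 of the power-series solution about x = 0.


Ansatz: y(x) = sum_{n>=0} a_n x^n, so y'(x) = sum_{n>=1} n a_n x^(n-1) and y''(x) = sum_{n>=2} n(n-1) a_n x^(n-2).
Substitute into P(x) y'' + Q(x) y' + R(x) y = 0 with P(x) = 1, Q(x) = -2x, R(x) = 2x^2 - 2x, and match powers of x.
Initial conditions: a_0 = 1, a_1 = -2.
Setting the coefficient of each power of x to zero and solving order by order (substituting the coefficients already found):
  x^0: 2 a_2 = 0  ->  a_2 = 0
  x^1: 6 a_3 - 2 a_1 - 2 a_0 = 0  ->  6 a_3 = 2 a_1 + 2 a_0 = -2  ->  a_3 = -1/3
  x^2: 12 a_4 - 4 a_2 - 2 a_1 + 2 a_0 = 0  ->  12 a_4 = 4 a_2 + 2 a_1 - 2 a_0 = -6  ->  a_4 = -1/2
  x^3: 20 a_5 - 6 a_3 - 2 a_2 + 2 a_1 = 0  ->  20 a_5 = 6 a_3 + 2 a_2 - 2 a_1 = 2  ->  a_5 = 1/10
Truncated series: y(x) = 1 - 2 x - (1/3) x^3 - (1/2) x^4 + (1/10) x^5 + O(x^6).

a_0 = 1; a_1 = -2; a_2 = 0; a_3 = -1/3; a_4 = -1/2; a_5 = 1/10


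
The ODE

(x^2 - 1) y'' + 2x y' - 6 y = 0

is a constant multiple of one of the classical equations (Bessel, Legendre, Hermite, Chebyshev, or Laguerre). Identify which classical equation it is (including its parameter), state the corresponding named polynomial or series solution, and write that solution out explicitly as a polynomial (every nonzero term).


All three coefficients share the factor -1; dividing through by -1 gives  (1 - x^2) y'' - 2x y' + 6 y = 0.
This matches the Legendre equation (1 - x^2) y'' - 2x y' + n(n+1) y = 0 (note the -2x y' term) with n(n+1) = 6, so n = 2; the polynomial solution is P_2(x).
With y = sum_k a_k x^k, matching x^k gives (k+2)(k+1) a_{k+2} = [k(k+1) - n(n+1)] a_k = (k - 2)(k + 3) a_k. The right side vanishes at k = 2, so the series with the parity of 2 terminates at degree 2.
Standard normalization (P_n(1) = 1): leading coefficient (2n)!/(2^n (n!)^2) = 24/(4*4) = 3/2, so a_2 = 3/2. Work downward with a_k = (k+1)(k+2) a_{k+2} / ((k - 2)(k + 3)):
  a_0 = (1)(2)(3/2) / ((0 - 2)(0 + 3)) = 3/(-6) = -1/2
Hence P_2(x) = 3 x^2/2 - 1/2.

P_2(x); series = 3 x^2/2 - 1/2


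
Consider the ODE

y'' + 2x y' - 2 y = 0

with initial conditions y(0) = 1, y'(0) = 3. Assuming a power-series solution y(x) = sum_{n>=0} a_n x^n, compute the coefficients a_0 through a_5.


Ansatz: y(x) = sum_{n>=0} a_n x^n, so y'(x) = sum_{n>=1} n a_n x^(n-1) and y''(x) = sum_{n>=2} n(n-1) a_n x^(n-2).
Substitute into P(x) y'' + Q(x) y' + R(x) y = 0 with P(x) = 1, Q(x) = 2x, R(x) = -2, and match powers of x.
Initial conditions: a_0 = 1, a_1 = 3.
Setting the coefficient of each power of x to zero and solving order by order (substituting the coefficients already found):
  x^0: 2 a_2 - 2 a_0 = 0  ->  2 a_2 = 2 a_0 = 2  ->  a_2 = 1
  x^1: 6 a_3 = 0  ->  a_3 = 0
  x^2: 12 a_4 + 2 a_2 = 0  ->  12 a_4 = -2 a_2 = -2  ->  a_4 = -1/6
  x^3: 20 a_5 + 4 a_3 = 0  ->  20 a_5 = -4 a_3 = 0  ->  a_5 = 0
Truncated series: y(x) = 1 + 3 x + x^2 - (1/6) x^4 + O(x^6).

a_0 = 1; a_1 = 3; a_2 = 1; a_3 = 0; a_4 = -1/6; a_5 = 0


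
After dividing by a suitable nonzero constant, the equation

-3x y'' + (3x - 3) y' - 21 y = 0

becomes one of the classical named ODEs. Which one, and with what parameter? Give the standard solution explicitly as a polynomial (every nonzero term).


All three coefficients share the factor -3; dividing through by -3 gives  x y'' + (1 - x) y' + 7 y = 0.
This matches the Laguerre equation x y'' + (1 - x) y' + n y = 0 with n = 7; the polynomial solution is L_7(x).
With y = sum_k a_k x^k, matching x^k gives (k+1)k a_{k+1} + (k+1) a_{k+1} - k a_k + n a_k = 0, i.e. (k+1)^2 a_{k+1} = (k - n) a_k = (k - 7) a_k. The right side vanishes at k = 7, so the series terminates at degree 7.
Standard normalization L_n(0) = 1 gives a_0 = 1. Work upward with a_{k+1} = (k - 7) a_k / (k+1)^2:
  a_1 = (0 - 7)(1) / 1^2 = -7/1 = -7
  a_2 = (1 - 7)(-7) / 2^2 = 42/4 = 21/2
  a_3 = (2 - 7)(21/2) / 3^2 = (-105/2)/9 = -35/6
  a_4 = (3 - 7)(-35/6) / 4^2 = (70/3)/16 = 35/24
  a_5 = (4 - 7)(35/24) / 5^2 = (-35/8)/25 = -7/40
  a_6 = (5 - 7)(-7/40) / 6^2 = (7/20)/36 = 7/720
  a_7 = (6 - 7)(7/720) / 7^2 = (-7/720)/49 = -1/5040
Hence L_7(x) = -x^7/5040 + 7 x^6/720 - 7 x^5/40 + 35 x^4/24 - 35 x^3/6 + 21 x^2/2 - 7 x + 1.

L_7(x); series = -x^7/5040 + 7 x^6/720 - 7 x^5/40 + 35 x^4/24 - 35 x^3/6 + 21 x^2/2 - 7 x + 1


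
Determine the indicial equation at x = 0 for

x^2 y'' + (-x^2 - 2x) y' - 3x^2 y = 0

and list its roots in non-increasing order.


Divide by x^2 to reach normal form y'' + P_1(x) y' + P_2(x) y = 0 with P_1(x) = -1 - 2/x and P_2(x) = -3.
x = 0 is a singular point because the y'-coefficient -1 - 2/x has a pole at x = 0.
It is a regular singular point because x P_1(x) = p(x) = -x - 2 and x^2 P_2(x) = q(x) = -3x^2 are polynomials, hence analytic at x = 0.
p(0) = -2,  q(0) = 0.
Indicial equation: r(r-1) + p(0) r + q(0) = 0, i.e. r^2 + (p(0) - 1) r + q(0) = 0, i.e. r^2 - 3 r = 0.
Discriminant: (-3)^2 - 4(0) = 9, so r = (3 ± 3)/2.
Solving: r_1 = 3, r_2 = 0.

indicial: r^2 - 3 r = 0; roots r_1 = 3, r_2 = 0


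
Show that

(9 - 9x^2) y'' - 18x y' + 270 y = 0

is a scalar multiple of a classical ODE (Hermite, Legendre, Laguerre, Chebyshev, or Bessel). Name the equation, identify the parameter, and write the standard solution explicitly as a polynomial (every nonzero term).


All three coefficients share the factor 9; dividing through by 9 gives  (1 - x^2) y'' - 2x y' + 30 y = 0.
This matches the Legendre equation (1 - x^2) y'' - 2x y' + n(n+1) y = 0 (note the -2x y' term) with n(n+1) = 30, so n = 5; the polynomial solution is P_5(x).
With y = sum_k a_k x^k, matching x^k gives (k+2)(k+1) a_{k+2} = [k(k+1) - n(n+1)] a_k = (k - 5)(k + 6) a_k. The right side vanishes at k = 5, so the series with the parity of 5 terminates at degree 5.
Standard normalization (P_n(1) = 1): leading coefficient (2n)!/(2^n (n!)^2) = 3628800/(32*14400) = 63/8, so a_5 = 63/8. Work downward with a_k = (k+1)(k+2) a_{k+2} / ((k - 5)(k + 6)):
  a_3 = (4)(5)(63/8) / ((3 - 5)(3 + 6)) = (315/2)/(-18) = -35/4
  a_1 = (2)(3)(-35/4) / ((1 - 5)(1 + 6)) = (-105/2)/(-28) = 15/8
Hence P_5(x) = 63 x^5/8 - 35 x^3/4 + 15 x/8.

P_5(x); series = 63 x^5/8 - 35 x^3/4 + 15 x/8


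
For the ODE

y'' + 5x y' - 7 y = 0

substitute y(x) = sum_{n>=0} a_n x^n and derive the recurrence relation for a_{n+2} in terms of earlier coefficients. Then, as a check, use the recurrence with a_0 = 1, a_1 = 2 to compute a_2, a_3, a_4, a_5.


Substitute y = sum_n a_n x^n.
y''(x) has coefficient (n+2)(n+1) a_{n+2} at x^n;
5 x y'(x) has coefficient 5 n a_n at x^n (shift);
-7 y(x) has coefficient -7 a_n at x^n.
Matching x^n: (n+2)(n+1) a_{n+2} + (5n - 7) a_n = 0.
Thus a_{n+2} = (-5n + 7) / ((n+1)(n+2)) * a_n.

Check with a_0 = 1, a_1 = 2 (apply the recurrence for n = 0, 1, 2, 3): a_0 = 1, a_1 = 2, a_2 = 7/2, a_3 = 2/3, a_4 = -7/8, a_5 = -4/15.

a_(n+2) = (-5n + 7) / ((n+1)(n+2)) * a_n; check: a_0 = 1, a_1 = 2, a_2 = 7/2, a_3 = 2/3, a_4 = -7/8, a_5 = -4/15


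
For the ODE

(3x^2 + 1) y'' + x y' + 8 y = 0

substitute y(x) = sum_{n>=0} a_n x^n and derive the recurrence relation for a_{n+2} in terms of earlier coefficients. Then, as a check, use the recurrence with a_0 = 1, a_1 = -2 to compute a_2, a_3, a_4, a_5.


Substitute y = sum_n a_n x^n.
(1 + 3 x^2) y'' contributes (n+2)(n+1) a_{n+2} + 3 n(n-1) a_n at x^n.
x y'(x) contributes n a_n at x^n.
8 y(x) contributes 8 a_n at x^n.
Matching x^n: (n+2)(n+1) a_{n+2} + (3 n(n-1) + n + 8) a_n = 0.
Thus a_{n+2} = (-3 n(n-1) - n - 8) / ((n+1)(n+2)) * a_n.

Check with a_0 = 1, a_1 = -2 (apply the recurrence for n = 0, 1, 2, 3): a_0 = 1, a_1 = -2, a_2 = -4, a_3 = 3, a_4 = 16/3, a_5 = -87/20.

a_(n+2) = (-3 n(n-1) - n - 8) / ((n+1)(n+2)) * a_n; check: a_0 = 1, a_1 = -2, a_2 = -4, a_3 = 3, a_4 = 16/3, a_5 = -87/20


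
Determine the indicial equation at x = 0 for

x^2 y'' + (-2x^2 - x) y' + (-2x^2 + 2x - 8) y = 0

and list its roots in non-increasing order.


Divide by x^2 to reach normal form y'' + P_1(x) y' + P_2(x) y = 0 with P_1(x) = -2 - 1/x and P_2(x) = -2 + 2/x - 8/x^2.
x = 0 is a singular point because the y'-coefficient -2 - 1/x has a pole at x = 0 and the y-coefficient -2 + 2/x - 8/x^2 has a pole at x = 0.
It is a regular singular point because x P_1(x) = p(x) = -2x - 1 and x^2 P_2(x) = q(x) = -2x^2 + 2x - 8 are polynomials, hence analytic at x = 0.
p(0) = -1,  q(0) = -8.
Indicial equation: r(r-1) + p(0) r + q(0) = 0, i.e. r^2 + (p(0) - 1) r + q(0) = 0, i.e. r^2 - 2 r - 8 = 0.
Discriminant: (-2)^2 - 4(-8) = 36, so r = (2 ± 6)/2.
Solving: r_1 = 4, r_2 = -2.

indicial: r^2 - 2 r - 8 = 0; roots r_1 = 4, r_2 = -2


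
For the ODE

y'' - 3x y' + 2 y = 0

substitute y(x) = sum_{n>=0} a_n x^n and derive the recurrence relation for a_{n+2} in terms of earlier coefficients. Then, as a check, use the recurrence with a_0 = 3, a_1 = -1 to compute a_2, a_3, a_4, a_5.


Substitute y = sum_n a_n x^n.
y''(x) has coefficient (n+2)(n+1) a_{n+2} at x^n;
-3 x y'(x) has coefficient -3 n a_n at x^n (shift);
2 y(x) has coefficient 2 a_n at x^n.
Matching x^n: (n+2)(n+1) a_{n+2} + (-3n + 2) a_n = 0.
Thus a_{n+2} = (3n - 2) / ((n+1)(n+2)) * a_n.

Check with a_0 = 3, a_1 = -1 (apply the recurrence for n = 0, 1, 2, 3): a_0 = 3, a_1 = -1, a_2 = -3, a_3 = -1/6, a_4 = -1, a_5 = -7/120.

a_(n+2) = (3n - 2) / ((n+1)(n+2)) * a_n; check: a_0 = 3, a_1 = -1, a_2 = -3, a_3 = -1/6, a_4 = -1, a_5 = -7/120


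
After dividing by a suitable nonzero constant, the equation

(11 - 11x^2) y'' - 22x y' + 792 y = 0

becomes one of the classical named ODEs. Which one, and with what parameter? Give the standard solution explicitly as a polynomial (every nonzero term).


All three coefficients share the factor 11; dividing through by 11 gives  (1 - x^2) y'' - 2x y' + 72 y = 0.
This matches the Legendre equation (1 - x^2) y'' - 2x y' + n(n+1) y = 0 (note the -2x y' term) with n(n+1) = 72, so n = 8; the polynomial solution is P_8(x).
With y = sum_k a_k x^k, matching x^k gives (k+2)(k+1) a_{k+2} = [k(k+1) - n(n+1)] a_k = (k - 8)(k + 9) a_k. The right side vanishes at k = 8, so the series with the parity of 8 terminates at degree 8.
Standard normalization (P_n(1) = 1): leading coefficient (2n)!/(2^n (n!)^2) = 20922789888000/(256*1625702400) = 6435/128, so a_8 = 6435/128. Work downward with a_k = (k+1)(k+2) a_{k+2} / ((k - 8)(k + 9)):
  a_6 = (7)(8)(6435/128) / ((6 - 8)(6 + 9)) = (45045/16)/(-30) = -3003/32
  a_4 = (5)(6)(-3003/32) / ((4 - 8)(4 + 9)) = (-45045/16)/(-52) = 3465/64
  a_2 = (3)(4)(3465/64) / ((2 - 8)(2 + 9)) = (10395/16)/(-66) = -315/32
  a_0 = (1)(2)(-315/32) / ((0 - 8)(0 + 9)) = (-315/16)/(-72) = 35/128
Hence P_8(x) = 6435 x^8/128 - 3003 x^6/32 + 3465 x^4/64 - 315 x^2/32 + 35/128.

P_8(x); series = 6435 x^8/128 - 3003 x^6/32 + 3465 x^4/64 - 315 x^2/32 + 35/128


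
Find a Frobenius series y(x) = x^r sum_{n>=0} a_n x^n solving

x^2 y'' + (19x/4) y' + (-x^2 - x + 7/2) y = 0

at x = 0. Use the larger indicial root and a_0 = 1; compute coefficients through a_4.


Write in Frobenius form y'' + (p(x)/x) y' + (q(x)/x^2) y = 0:
  p(x) = 19/4,  q(x) = -x^2 - x + 7/2.
Indicial equation: r(r-1) + (19/4) r + (7/2) = 0 -> roots r_1 = -7/4, r_2 = -2.
Take r = r_1 = -7/4. Let y(x) = x^r sum_{n>=0} a_n x^n with a_0 = 1.
Substitute y = x^r sum a_n x^n and match x^{r+n}. The recurrence is
  D(n) a_n - 1 a_{n-1} - 1 a_{n-2} = 0,  where D(n) = (r+n)(r+n-1) + (19/4)(r+n) + (7/2).
  a_n = [1 a_{n-1} + 1 a_{n-2}] / D(n).
Since the indicial polynomial factors as (r - r_1)(r - r_2), D(n) = (r_1 + n - r_1)(r_1 + n - r_2) = n(n + 1/4).
Evaluating step by step (a_0 = 1):
  n = 1: D(1) = 1(1 + 1/4) = 5/4; numerator = 1(1) = 1; a_1 = (1)/(5/4) = 4/5
  n = 2: D(2) = 2(2 + 1/4) = 9/2; numerator = 1(4/5) + 1(1) = 9/5; a_2 = (9/5)/(9/2) = 2/5
  n = 3: D(3) = 3(3 + 1/4) = 39/4; numerator = 1(2/5) + 1(4/5) = 6/5; a_3 = (6/5)/(39/4) = 8/65
  n = 4: D(4) = 4(4 + 1/4) = 17; numerator = 1(8/65) + 1(2/5) = 34/65; a_4 = (34/65)/(17) = 2/65

r = -7/4; a_0 = 1; a_1 = 4/5; a_2 = 2/5; a_3 = 8/65; a_4 = 2/65


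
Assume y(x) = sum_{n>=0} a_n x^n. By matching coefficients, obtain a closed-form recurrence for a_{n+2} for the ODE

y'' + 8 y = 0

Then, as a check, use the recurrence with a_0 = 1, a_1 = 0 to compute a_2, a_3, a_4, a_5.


Substitute y = sum_n a_n x^n into y'' + (const) y = 0.
y''(x) = sum_{n>=0} (n+2)(n+1) a_{n+2} x^n.
The ODE becomes sum_n [(n+2)(n+1) a_{n+2} + 8 a_n] x^n = 0.
Setting each coefficient to zero gives the recurrence:
  (n+2)(n+1) a_{n+2} + 8 a_n = 0,
  a_{n+2} = -8 / ((n+1)(n+2)) a_n.

Check with a_0 = 1, a_1 = 0 (apply the recurrence for n = 0, 1, 2, 3): a_0 = 1, a_1 = 0, a_2 = -4, a_3 = 0, a_4 = 8/3, a_5 = 0.

a_{n+2} = -8/((n+1)(n+2)) * a_n; check: a_0 = 1, a_1 = 0, a_2 = -4, a_3 = 0, a_4 = 8/3, a_5 = 0


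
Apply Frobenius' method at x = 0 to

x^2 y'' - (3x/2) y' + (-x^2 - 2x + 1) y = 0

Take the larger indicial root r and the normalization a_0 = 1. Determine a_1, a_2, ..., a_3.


Write in Frobenius form y'' + (p(x)/x) y' + (q(x)/x^2) y = 0:
  p(x) = -3/2,  q(x) = -x^2 - 2x + 1.
Indicial equation: r(r-1) + (-3/2) r + (1) = 0 -> roots r_1 = 2, r_2 = 1/2.
Take r = r_1 = 2. Let y(x) = x^r sum_{n>=0} a_n x^n with a_0 = 1.
Substitute y = x^r sum a_n x^n and match x^{r+n}. The recurrence is
  D(n) a_n - 2 a_{n-1} - 1 a_{n-2} = 0,  where D(n) = (r+n)(r+n-1) + (-3/2)(r+n) + (1).
  a_n = [2 a_{n-1} + 1 a_{n-2}] / D(n).
Since the indicial polynomial factors as (r - r_1)(r - r_2), D(n) = (r_1 + n - r_1)(r_1 + n - r_2) = n(n + 3/2).
Evaluating step by step (a_0 = 1):
  n = 1: D(1) = 1(1 + 3/2) = 5/2; numerator = 2(1) = 2; a_1 = (2)/(5/2) = 4/5
  n = 2: D(2) = 2(2 + 3/2) = 7; numerator = 2(4/5) + 1(1) = 13/5; a_2 = (13/5)/(7) = 13/35
  n = 3: D(3) = 3(3 + 3/2) = 27/2; numerator = 2(13/35) + 1(4/5) = 54/35; a_3 = (54/35)/(27/2) = 4/35

r = 2; a_0 = 1; a_1 = 4/5; a_2 = 13/35; a_3 = 4/35


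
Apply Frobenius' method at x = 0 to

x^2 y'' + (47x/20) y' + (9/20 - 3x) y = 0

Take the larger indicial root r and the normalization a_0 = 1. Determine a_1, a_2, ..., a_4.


Write in Frobenius form y'' + (p(x)/x) y' + (q(x)/x^2) y = 0:
  p(x) = 47/20,  q(x) = 9/20 - 3x.
Indicial equation: r(r-1) + (47/20) r + (9/20) = 0 -> roots r_1 = -3/5, r_2 = -3/4.
Take r = r_1 = -3/5. Let y(x) = x^r sum_{n>=0} a_n x^n with a_0 = 1.
Substitute y = x^r sum a_n x^n and match x^{r+n}. The recurrence is
  D(n) a_n - 3 a_{n-1} = 0,  where D(n) = (r+n)(r+n-1) + (47/20)(r+n) + (9/20).
  a_n = 3 / D(n) * a_{n-1}.
Since the indicial polynomial factors as (r - r_1)(r - r_2), D(n) = (r_1 + n - r_1)(r_1 + n - r_2) = n(n + 3/20).
Evaluating step by step (a_0 = 1):
  n = 1: D(1) = 1(1 + 3/20) = 23/20; numerator = 3(1) = 3; a_1 = (3)/(23/20) = 60/23
  n = 2: D(2) = 2(2 + 3/20) = 43/10; numerator = 3(60/23) = 180/23; a_2 = (180/23)/(43/10) = 1800/989
  n = 3: D(3) = 3(3 + 3/20) = 189/20; numerator = 3(1800/989) = 5400/989; a_3 = (5400/989)/(189/20) = 4000/6923
  n = 4: D(4) = 4(4 + 3/20) = 83/5; numerator = 3(4000/6923) = 12000/6923; a_4 = (12000/6923)/(83/5) = 60000/574609

r = -3/5; a_0 = 1; a_1 = 60/23; a_2 = 1800/989; a_3 = 4000/6923; a_4 = 60000/574609


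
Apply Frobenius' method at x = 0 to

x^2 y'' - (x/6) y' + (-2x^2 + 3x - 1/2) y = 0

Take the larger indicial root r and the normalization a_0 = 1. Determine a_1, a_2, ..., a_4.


Write in Frobenius form y'' + (p(x)/x) y' + (q(x)/x^2) y = 0:
  p(x) = -1/6,  q(x) = -2x^2 + 3x - 1/2.
Indicial equation: r(r-1) + (-1/6) r + (-1/2) = 0 -> roots r_1 = 3/2, r_2 = -1/3.
Take r = r_1 = 3/2. Let y(x) = x^r sum_{n>=0} a_n x^n with a_0 = 1.
Substitute y = x^r sum a_n x^n and match x^{r+n}. The recurrence is
  D(n) a_n + 3 a_{n-1} - 2 a_{n-2} = 0,  where D(n) = (r+n)(r+n-1) + (-1/6)(r+n) + (-1/2).
  a_n = [-3 a_{n-1} + 2 a_{n-2}] / D(n).
Since the indicial polynomial factors as (r - r_1)(r - r_2), D(n) = (r_1 + n - r_1)(r_1 + n - r_2) = n(n + 11/6).
Evaluating step by step (a_0 = 1):
  n = 1: D(1) = 1(1 + 11/6) = 17/6; numerator = -3(1) = -3; a_1 = (-3)/(17/6) = -18/17
  n = 2: D(2) = 2(2 + 11/6) = 23/3; numerator = -3(-18/17) + 2(1) = 88/17; a_2 = (88/17)/(23/3) = 264/391
  n = 3: D(3) = 3(3 + 11/6) = 29/2; numerator = -3(264/391) + 2(-18/17) = -1620/391; a_3 = (-1620/391)/(29/2) = -3240/11339
  n = 4: D(4) = 4(4 + 11/6) = 70/3; numerator = -3(-3240/11339) + 2(264/391) = 25032/11339; a_4 = (25032/11339)/(70/3) = 5364/56695

r = 3/2; a_0 = 1; a_1 = -18/17; a_2 = 264/391; a_3 = -3240/11339; a_4 = 5364/56695
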